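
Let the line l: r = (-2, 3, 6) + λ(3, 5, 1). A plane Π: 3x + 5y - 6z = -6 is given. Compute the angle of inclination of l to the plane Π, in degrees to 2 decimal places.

sin θ = |n·v| / (|n||v|) = |28| / (√70 · √35) = 0.56569.
θ ≈ 34.45°.

34.45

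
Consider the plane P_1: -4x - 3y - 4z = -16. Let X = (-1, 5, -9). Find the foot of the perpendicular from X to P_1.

Foot = X − λn with λ = (n·X − d)/|n|² = (25 − (-16))/41 = 1.
Foot = (-1, 5, -9) − 1·(-4, -3, -4) = (3, 8, -5).

(3, 8, -5)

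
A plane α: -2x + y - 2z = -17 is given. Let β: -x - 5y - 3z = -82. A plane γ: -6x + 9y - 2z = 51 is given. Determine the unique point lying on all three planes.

(1, 9, 12)

Solving the 3×3 linear system -2x + y - 2z = -17, -x - 5y - 3z = -82, -6x + 9y - 2z = 51 (e.g. by elimination or Cramer's rule, determinant = 20) gives (1, 9, 12).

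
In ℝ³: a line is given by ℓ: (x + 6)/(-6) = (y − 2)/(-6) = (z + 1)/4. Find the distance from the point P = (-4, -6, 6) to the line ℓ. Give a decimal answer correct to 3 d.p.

ℓ has direction (-6, -6, 4) through (-6, 2, -1).
Taking (-6, 2, -1) on ℓ with direction v = (-6, -6, 4): w = P − (-6, 2, -1) = (2, -8, 7), and w × v = (10, -50, -60).
Distance = |w × v| / |v| = √6200 / √88 ≈ 8.394.

8.394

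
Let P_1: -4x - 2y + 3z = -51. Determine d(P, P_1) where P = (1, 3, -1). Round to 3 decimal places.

n·P − d = (-4)·(1) + (-2)·(3) + (3)·(-1) − (-51) = 38; |n| = √29.
Distance = |38| / √29 = 38/√29 ≈ 7.056.

7.056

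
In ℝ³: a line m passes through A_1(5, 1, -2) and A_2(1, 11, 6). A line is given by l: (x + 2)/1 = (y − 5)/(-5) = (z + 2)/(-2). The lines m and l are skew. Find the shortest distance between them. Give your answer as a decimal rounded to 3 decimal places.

6.261

A direction vector for m is A_2 − A_1 = (-4, 10, 8).
l has direction (1, -5, -2) through (-2, 5, -2).
Common perpendicular direction n = (-4, 10, 8) × (1, -5, -2) = (20, 0, 10).
With w = (-2, 5, -2) − (5, 1, -2) = (-7, 4, 0), w · n = -140.
Distance = |w · n| / |n| = |-140| / √500 ≈ 6.261.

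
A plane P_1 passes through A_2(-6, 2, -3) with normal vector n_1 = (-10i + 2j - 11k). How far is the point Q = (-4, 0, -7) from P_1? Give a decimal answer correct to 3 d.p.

1.333

P_1: n_1·r = n_1·A_2 gives -10x + 2y - 11z = 97.
n·Q − d = (-10)·(-4) + (2)·(0) + (-11)·(-7) − 97 = 20; |n| = √225.
Distance = |20| / √225 = 20/√225 ≈ 1.333.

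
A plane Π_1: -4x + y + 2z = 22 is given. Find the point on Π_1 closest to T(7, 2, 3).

(-1, 4, 7)

Foot = T − λn with λ = (n·T − d)/|n|² = (-20 − 22)/21 = -2.
Foot = (7, 2, 3) − (-2)·(-4, 1, 2) = (-1, 4, 7).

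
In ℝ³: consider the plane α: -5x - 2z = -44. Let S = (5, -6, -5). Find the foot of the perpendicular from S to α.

(10, -6, -3)

Foot = S − λn with λ = (n·S − d)/|n|² = (-15 − (-44))/29 = 1.
Foot = (5, -6, -5) − 1·(-5, 0, -2) = (10, -6, -3).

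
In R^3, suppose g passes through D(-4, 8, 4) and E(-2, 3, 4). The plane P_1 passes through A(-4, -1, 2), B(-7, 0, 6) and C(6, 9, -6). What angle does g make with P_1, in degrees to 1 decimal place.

A direction vector for g is E − D = (2, -5, 0).
AB = (-3, 1, 4), AC = (10, 10, -8); a normal to P_1 is AB × AC = (-48, 16, -40).
Using A: P_1 has equation -48x + 16y - 40z = 96.
sin θ = |n·v| / (|n||v|) = |-176| / (√4160 · √29) = 0.50672.
θ ≈ 30.4°.

30.4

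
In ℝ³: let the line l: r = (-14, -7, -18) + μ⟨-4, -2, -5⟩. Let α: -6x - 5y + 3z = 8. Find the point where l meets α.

(-2, -1, -3)

Substitute r = (-14, -7, -18) + t(-4, -2, -5) into the plane: 65 + 19t = 8, so t = -3.
Intersection: (-14, -7, -18) + (-3)·(-4, -2, -5) = (-2, -1, -3).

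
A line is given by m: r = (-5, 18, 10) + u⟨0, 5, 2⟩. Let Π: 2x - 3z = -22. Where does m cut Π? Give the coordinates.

Substitute r = (-5, 18, 10) + t(0, 5, 2) into the plane: -40 + (-6)t = -22, so t = -3.
Intersection: (-5, 18, 10) + (-3)·(0, 5, 2) = (-5, 3, 4).

(-5, 3, 4)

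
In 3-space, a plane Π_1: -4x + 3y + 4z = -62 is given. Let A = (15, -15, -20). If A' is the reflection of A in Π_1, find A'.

λ = (n·A − d)/|n|² = (-185 − (-62))/41 = -3.
Reflection = A − 2λn = (15, -15, -20) − (-6)·(-4, 3, 4) = (-9, 3, 4).

(-9, 3, 4)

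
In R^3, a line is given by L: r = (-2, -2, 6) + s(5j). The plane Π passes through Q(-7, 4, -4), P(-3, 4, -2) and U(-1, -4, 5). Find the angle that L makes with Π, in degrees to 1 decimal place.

QP = (4, 0, 2), QU = (6, -8, 9); a normal to Π is QP × QU = (16, -24, -32).
Using Q: Π has equation 16x - 24y - 32z = -80.
sin θ = |n·v| / (|n||v|) = |-120| / (√1856 · √25) = 0.55709.
θ ≈ 33.9°.

33.9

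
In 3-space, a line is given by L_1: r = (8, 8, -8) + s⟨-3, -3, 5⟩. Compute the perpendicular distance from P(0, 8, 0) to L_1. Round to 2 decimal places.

5.72

Taking (8, 8, -8) on L_1 with direction v = (-3, -3, 5): w = P − (8, 8, -8) = (-8, 0, 8), and w × v = (24, 16, 24).
Distance = |w × v| / |v| = √1408 / √43 ≈ 5.72.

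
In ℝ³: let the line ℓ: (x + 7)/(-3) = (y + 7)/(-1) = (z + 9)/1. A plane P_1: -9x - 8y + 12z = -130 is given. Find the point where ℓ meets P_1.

(2, -4, -12)

ℓ has direction (-3, -1, 1) through (-7, -7, -9).
Substitute r = (-7, -7, -9) + t(-3, -1, 1) into the plane: 11 + 47t = -130, so t = -3.
Intersection: (-7, -7, -9) + (-3)·(-3, -1, 1) = (2, -4, -12).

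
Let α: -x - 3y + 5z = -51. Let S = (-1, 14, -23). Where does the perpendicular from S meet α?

(-4, 5, -8)

Foot = S − λn with λ = (n·S − d)/|n|² = (-156 − (-51))/35 = -3.
Foot = (-1, 14, -23) − (-3)·(-1, -3, 5) = (-4, 5, -8).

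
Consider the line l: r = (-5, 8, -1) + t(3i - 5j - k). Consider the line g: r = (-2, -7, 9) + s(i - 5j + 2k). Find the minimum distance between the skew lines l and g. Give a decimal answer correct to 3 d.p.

2.068

Common perpendicular direction n = (3, -5, -1) × (1, -5, 2) = (-15, -7, -10).
With w = (-2, -7, 9) − (-5, 8, -1) = (3, -15, 10), w · n = -40.
Distance = |w · n| / |n| = |-40| / √374 ≈ 2.068.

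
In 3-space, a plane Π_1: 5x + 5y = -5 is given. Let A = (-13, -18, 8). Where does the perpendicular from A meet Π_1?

Foot = A − λn with λ = (n·A − d)/|n|² = (-155 − (-5))/50 = -3.
Foot = (-13, -18, 8) − (-3)·(5, 5, 0) = (2, -3, 8).

(2, -3, 8)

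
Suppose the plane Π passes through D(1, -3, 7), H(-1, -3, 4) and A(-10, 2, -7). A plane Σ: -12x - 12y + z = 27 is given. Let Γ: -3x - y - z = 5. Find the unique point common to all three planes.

(-3, 1, 3)

DH = (-2, 0, -3), DA = (-11, 5, -14); a normal to Π is DH × DA = (15, 5, -10).
Using D: Π has equation 15x + 5y - 10z = -70.
Solving the 3×3 linear system 15x + 5y - 10z = -70, -12x - 12y + z = 27, -3x - y - z = 5 (e.g. by elimination or Cramer's rule, determinant = 360) gives (-3, 1, 3).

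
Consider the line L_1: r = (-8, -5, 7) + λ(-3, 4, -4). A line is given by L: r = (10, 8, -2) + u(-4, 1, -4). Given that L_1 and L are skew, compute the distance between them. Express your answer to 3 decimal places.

Common perpendicular direction n = (-3, 4, -4) × (-4, 1, -4) = (-12, 4, 13).
With w = (10, 8, -2) − (-8, -5, 7) = (18, 13, -9), w · n = -281.
Distance = |w · n| / |n| = |-281| / √329 ≈ 15.492.

15.492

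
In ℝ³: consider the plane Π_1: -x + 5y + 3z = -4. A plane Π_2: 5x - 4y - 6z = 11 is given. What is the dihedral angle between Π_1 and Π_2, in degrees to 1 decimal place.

34.1

cos θ = |n₁·n₂| / (|n₁||n₂|) = |-43| / (√35 · √77).
θ = arccos(0.82830) ≈ 34.1°.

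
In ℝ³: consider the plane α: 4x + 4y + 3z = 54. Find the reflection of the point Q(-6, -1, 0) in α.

λ = (n·Q − d)/|n|² = (-28 − 54)/41 = -2.
Reflection = Q − 2λn = (-6, -1, 0) − (-4)·(4, 4, 3) = (10, 15, 12).

(10, 15, 12)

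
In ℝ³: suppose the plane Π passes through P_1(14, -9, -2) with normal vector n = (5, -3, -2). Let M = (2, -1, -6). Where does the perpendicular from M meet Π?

(12, -7, -10)

Π: n·r = n·P_1 gives 5x - 3y - 2z = 101.
Foot = M − λn with λ = (n·M − d)/|n|² = (25 − 101)/38 = -2.
Foot = (2, -1, -6) − (-2)·(5, -3, -2) = (12, -7, -10).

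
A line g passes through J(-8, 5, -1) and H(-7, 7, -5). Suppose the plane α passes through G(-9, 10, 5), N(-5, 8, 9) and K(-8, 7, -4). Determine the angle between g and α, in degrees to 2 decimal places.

39.94

A direction vector for g is H − J = (1, 2, -4).
GN = (4, -2, 4), GK = (1, -3, -9); a normal to α is GN × GK = (30, 40, -10).
Using G: α has equation 30x + 40y - 10z = 80.
sin θ = |n·v| / (|n||v|) = |150| / (√2600 · √21) = 0.64194.
θ ≈ 39.94°.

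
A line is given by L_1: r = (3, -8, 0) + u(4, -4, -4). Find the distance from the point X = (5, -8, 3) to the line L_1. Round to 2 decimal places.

3.56

Taking (3, -8, 0) on L_1 with direction v = (4, -4, -4): w = X − (3, -8, 0) = (2, 0, 3), and w × v = (12, 20, -8).
Distance = |w × v| / |v| = √608 / √48 ≈ 3.56.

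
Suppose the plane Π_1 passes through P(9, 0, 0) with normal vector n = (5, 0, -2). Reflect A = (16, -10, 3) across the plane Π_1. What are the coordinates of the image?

(6, -10, 7)

Π_1: n·r = n·P gives 5x - 2z = 45.
λ = (n·A − d)/|n|² = (74 − 45)/29 = 1.
Reflection = A − 2λn = (16, -10, 3) − 2·(5, 0, -2) = (6, -10, 7).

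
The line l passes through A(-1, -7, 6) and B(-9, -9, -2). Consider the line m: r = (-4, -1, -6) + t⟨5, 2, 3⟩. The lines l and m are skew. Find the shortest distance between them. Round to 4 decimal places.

A direction vector for l is B − A = (-8, -2, -8).
Common perpendicular direction n = (-8, -2, -8) × (5, 2, 3) = (10, -16, -6).
With w = (-4, -1, -6) − (-1, -7, 6) = (-3, 6, -12), w · n = -54.
Distance = |w · n| / |n| = |-54| / √392 ≈ 2.7274.

2.7274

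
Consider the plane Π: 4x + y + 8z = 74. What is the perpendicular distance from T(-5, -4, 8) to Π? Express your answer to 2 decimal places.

3.78

n·T − d = (4)·(-5) + (1)·(-4) + (8)·(8) − 74 = -34; |n| = √81.
Distance = |-34| / √81 = 34/√81 ≈ 3.78.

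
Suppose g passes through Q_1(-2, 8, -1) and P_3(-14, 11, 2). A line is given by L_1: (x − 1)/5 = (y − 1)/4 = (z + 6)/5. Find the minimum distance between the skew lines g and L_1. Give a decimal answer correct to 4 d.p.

A direction vector for g is P_3 − Q_1 = (-12, 3, 3).
L_1 has direction (5, 4, 5) through (1, 1, -6).
Common perpendicular direction n = (-12, 3, 3) × (5, 4, 5) = (3, 75, -63).
With w = (1, 1, -6) − (-2, 8, -1) = (3, -7, -5), w · n = -201.
Distance = |w · n| / |n| = |-201| / √9603 ≈ 2.0511.

2.0511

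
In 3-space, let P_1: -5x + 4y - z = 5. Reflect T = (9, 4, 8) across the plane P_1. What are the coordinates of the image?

λ = (n·T − d)/|n|² = (-37 − 5)/42 = -1.
Reflection = T − 2λn = (9, 4, 8) − (-2)·(-5, 4, -1) = (-1, 12, 6).

(-1, 12, 6)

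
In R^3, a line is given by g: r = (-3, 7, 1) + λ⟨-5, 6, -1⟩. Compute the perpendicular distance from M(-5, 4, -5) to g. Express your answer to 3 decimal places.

Taking (-3, 7, 1) on g with direction v = (-5, 6, -1): w = M − (-3, 7, 1) = (-2, -3, -6), and w × v = (39, 28, -27).
Distance = |w × v| / |v| = √3034 / √62 ≈ 6.995.

6.995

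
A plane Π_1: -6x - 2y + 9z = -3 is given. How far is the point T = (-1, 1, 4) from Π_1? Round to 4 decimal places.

3.9091

n·T − d = (-6)·(-1) + (-2)·(1) + (9)·(4) − (-3) = 43; |n| = √121.
Distance = |43| / √121 = 43/√121 ≈ 3.9091.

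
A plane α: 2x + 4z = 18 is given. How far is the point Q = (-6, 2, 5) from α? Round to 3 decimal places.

2.236

n·Q − d = (2)·(-6) + (0)·(2) + (4)·(5) − 18 = -10; |n| = √20.
Distance = |-10| / √20 = 10/√20 ≈ 2.236.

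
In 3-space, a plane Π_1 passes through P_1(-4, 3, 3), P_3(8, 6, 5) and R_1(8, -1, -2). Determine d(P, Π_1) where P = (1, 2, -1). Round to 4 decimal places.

P_1P_3 = (12, 3, 2), P_1R_1 = (12, -4, -5); a normal to Π_1 is P_1P_3 × P_1R_1 = (-7, 84, -84).
Using P_1: Π_1 has equation -7x + 84y - 84z = 28.
n·P − d = (-7)·(1) + (84)·(2) + (-84)·(-1) − 28 = 217; |n| = √14161.
Distance = |217| / √14161 = 217/√14161 ≈ 1.8235.

1.8235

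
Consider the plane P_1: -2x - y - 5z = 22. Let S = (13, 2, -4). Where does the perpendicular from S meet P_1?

(11, 1, -9)

Foot = S − λn with λ = (n·S − d)/|n|² = (-8 − 22)/30 = -1.
Foot = (13, 2, -4) − (-1)·(-2, -1, -5) = (11, 1, -9).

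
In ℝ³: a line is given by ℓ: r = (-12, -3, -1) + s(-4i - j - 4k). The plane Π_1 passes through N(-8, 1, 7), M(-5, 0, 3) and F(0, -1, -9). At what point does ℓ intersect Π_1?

NM = (3, -1, -4), NF = (8, -2, -16); a normal to Π_1 is NM × NF = (8, 16, 2).
Using N: Π_1 has equation 8x + 16y + 2z = -34.
Substitute r = (-12, -3, -1) + t(-4, -1, -4) into the plane: -146 + (-56)t = -34, so t = -2.
Intersection: (-12, -3, -1) + (-2)·(-4, -1, -4) = (-4, -1, 7).

(-4, -1, 7)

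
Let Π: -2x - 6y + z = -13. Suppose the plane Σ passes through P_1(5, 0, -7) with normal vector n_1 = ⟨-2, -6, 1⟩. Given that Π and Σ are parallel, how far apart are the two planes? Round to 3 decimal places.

Σ: n_1·r = n_1·P_1 gives -2x - 6y + z = -17.
Same normal n = (-2, -6, 1) with |n| = √41; distance = |-13 − (-17)| / |n| = 4/√41 ≈ 0.625.

0.625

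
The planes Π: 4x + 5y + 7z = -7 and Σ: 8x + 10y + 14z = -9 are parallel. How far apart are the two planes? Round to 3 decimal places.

0.264

Rescale Σ by 1/2: 4x + 5y + 7z = -9/2. Then distance = |-7 − (-9/2)| / √90 ≈ 0.264.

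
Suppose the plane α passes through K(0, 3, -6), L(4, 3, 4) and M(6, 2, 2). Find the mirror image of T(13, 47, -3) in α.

(-17, -37, 9)

KL = (4, 0, 10), KM = (6, -1, 8); a normal to α is KL × KM = (10, 28, -4).
Using K: α has equation 10x + 28y - 4z = 108.
λ = (n·T − d)/|n|² = (1458 − 108)/900 = 3/2.
Reflection = T − 2λn = (13, 47, -3) − 3·(10, 28, -4) = (-17, -37, 9).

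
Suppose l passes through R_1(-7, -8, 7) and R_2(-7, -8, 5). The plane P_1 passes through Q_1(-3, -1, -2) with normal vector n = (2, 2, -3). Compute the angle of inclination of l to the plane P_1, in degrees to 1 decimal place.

46.7

A direction vector for l is R_2 − R_1 = (0, 0, -2).
P_1: n·r = n·Q_1 gives 2x + 2y - 3z = -2.
sin θ = |n·v| / (|n||v|) = |6| / (√17 · √4) = 0.72761.
θ ≈ 46.7°.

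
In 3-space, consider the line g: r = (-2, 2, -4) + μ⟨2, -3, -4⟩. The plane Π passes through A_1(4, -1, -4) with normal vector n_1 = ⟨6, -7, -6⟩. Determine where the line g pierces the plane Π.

(0, -1, -8)

Π: n_1·r = n_1·A_1 gives 6x - 7y - 6z = 55.
Substitute r = (-2, 2, -4) + t(2, -3, -4) into the plane: -2 + 57t = 55, so t = 1.
Intersection: (-2, 2, -4) + 1·(2, -3, -4) = (0, -1, -8).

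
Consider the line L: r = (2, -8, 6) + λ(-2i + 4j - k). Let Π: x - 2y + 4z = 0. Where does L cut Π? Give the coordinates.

(-4, 4, 3)

Substitute r = (2, -8, 6) + t(-2, 4, -1) into the plane: 42 + (-14)t = 0, so t = 3.
Intersection: (2, -8, 6) + 3·(-2, 4, -1) = (-4, 4, 3).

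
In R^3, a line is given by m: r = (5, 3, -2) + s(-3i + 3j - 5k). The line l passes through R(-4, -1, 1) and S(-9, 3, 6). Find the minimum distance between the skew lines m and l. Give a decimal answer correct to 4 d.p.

A direction vector for l is S − R = (-5, 4, 5).
Common perpendicular direction n = (-3, 3, -5) × (-5, 4, 5) = (35, 40, 3).
With w = (-4, -1, 1) − (5, 3, -2) = (-9, -4, 3), w · n = -466.
Distance = |w · n| / |n| = |-466| / √2834 ≈ 8.7536.

8.7536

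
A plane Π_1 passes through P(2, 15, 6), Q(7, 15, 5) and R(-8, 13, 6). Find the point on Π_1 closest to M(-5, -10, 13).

(-8, 5, -2)

PQ = (5, 0, -1), PR = (-10, -2, 0); a normal to Π_1 is PQ × PR = (-2, 10, -10).
Using P: Π_1 has equation -2x + 10y - 10z = 86.
Foot = M − λn with λ = (n·M − d)/|n|² = (-220 − 86)/204 = -3/2.
Foot = (-5, -10, 13) − (-3/2)·(-2, 10, -10) = (-8, 5, -2).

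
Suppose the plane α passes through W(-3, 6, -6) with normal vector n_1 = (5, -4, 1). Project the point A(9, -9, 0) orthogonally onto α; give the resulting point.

(-6, 3, -3)

α: n_1·r = n_1·W gives 5x - 4y + z = -45.
Foot = A − λn with λ = (n·A − d)/|n|² = (81 − (-45))/42 = 3.
Foot = (9, -9, 0) − 3·(5, -4, 1) = (-6, 3, -3).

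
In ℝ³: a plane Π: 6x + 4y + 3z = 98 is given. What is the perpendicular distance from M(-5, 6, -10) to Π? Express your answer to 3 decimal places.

17.157

n·M − d = (6)·(-5) + (4)·(6) + (3)·(-10) − 98 = -134; |n| = √61.
Distance = |-134| / √61 = 134/√61 ≈ 17.157.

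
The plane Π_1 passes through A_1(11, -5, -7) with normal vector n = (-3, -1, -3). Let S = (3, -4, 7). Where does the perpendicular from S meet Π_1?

(0, -5, 4)

Π_1: n·r = n·A_1 gives -3x - y - 3z = -7.
Foot = S − λn with λ = (n·S − d)/|n|² = (-26 − (-7))/19 = -1.
Foot = (3, -4, 7) − (-1)·(-3, -1, -3) = (0, -5, 4).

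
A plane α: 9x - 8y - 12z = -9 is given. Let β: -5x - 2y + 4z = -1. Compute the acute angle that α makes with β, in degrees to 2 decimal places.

47.53

cos θ = |n₁·n₂| / (|n₁||n₂|) = |-77| / (√289 · √45).
θ = arccos(0.67520) ≈ 47.53°.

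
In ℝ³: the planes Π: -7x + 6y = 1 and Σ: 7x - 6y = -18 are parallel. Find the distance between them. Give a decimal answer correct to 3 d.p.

1.844

Rescale Σ by 1/(-1): -7x + 6y = 18. Then distance = |1 − 18| / √85 ≈ 1.844.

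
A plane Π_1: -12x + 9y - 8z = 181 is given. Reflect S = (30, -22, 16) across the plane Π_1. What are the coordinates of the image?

(-42, 32, -32)

λ = (n·S − d)/|n|² = (-686 − 181)/289 = -3.
Reflection = S − 2λn = (30, -22, 16) − (-6)·(-12, 9, -8) = (-42, 32, -32).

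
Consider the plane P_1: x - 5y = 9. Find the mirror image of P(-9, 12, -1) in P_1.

(-3, -18, -1)

λ = (n·P − d)/|n|² = (-69 − 9)/26 = -3.
Reflection = P − 2λn = (-9, 12, -1) − (-6)·(1, -5, 0) = (-3, -18, -1).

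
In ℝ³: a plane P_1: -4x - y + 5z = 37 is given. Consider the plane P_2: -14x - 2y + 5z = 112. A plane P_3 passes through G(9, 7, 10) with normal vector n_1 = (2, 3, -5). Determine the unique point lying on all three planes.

(-8, 5, 2)

P_3: n_1·r = n_1·G gives 2x + 3y - 5z = -11.
Solving the 3×3 linear system -4x - y + 5z = 37, -14x - 2y + 5z = 112, 2x + 3y - 5z = -11 (e.g. by elimination or Cramer's rule, determinant = -110) gives (-8, 5, 2).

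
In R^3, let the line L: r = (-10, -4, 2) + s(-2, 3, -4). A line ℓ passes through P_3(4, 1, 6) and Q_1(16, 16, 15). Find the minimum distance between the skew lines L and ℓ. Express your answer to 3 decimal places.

A direction vector for ℓ is Q_1 − P_3 = (12, 15, 9).
Common perpendicular direction n = (-2, 3, -4) × (12, 15, 9) = (87, -30, -66).
With w = (4, 1, 6) − (-10, -4, 2) = (14, 5, 4), w · n = 804.
Distance = |w · n| / |n| = |804| / √12825 ≈ 7.099.

7.099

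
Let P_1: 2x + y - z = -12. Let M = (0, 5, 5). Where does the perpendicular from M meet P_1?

(-4, 3, 7)

Foot = M − λn with λ = (n·M − d)/|n|² = (0 − (-12))/6 = 2.
Foot = (0, 5, 5) − 2·(2, 1, -1) = (-4, 3, 7).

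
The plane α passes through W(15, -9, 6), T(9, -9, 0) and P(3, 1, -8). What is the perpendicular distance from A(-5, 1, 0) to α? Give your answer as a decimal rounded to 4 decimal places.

11.2022

WT = (-6, 0, -6), WP = (-12, 10, -14); a normal to α is WT × WP = (60, -12, -60).
Using W: α has equation 60x - 12y - 60z = 648.
n·A − d = (60)·(-5) + (-12)·(1) + (-60)·(0) − 648 = -960; |n| = √7344.
Distance = |-960| / √7344 = 960/√7344 ≈ 11.2022.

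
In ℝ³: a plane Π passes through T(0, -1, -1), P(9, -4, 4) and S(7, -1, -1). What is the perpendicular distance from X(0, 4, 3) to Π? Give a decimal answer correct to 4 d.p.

TP = (9, -3, 5), TS = (7, 0, 0); a normal to Π is TP × TS = (0, 35, 21).
Using T: Π has equation 35y + 21z = -56.
n·X − d = (0)·(0) + (35)·(4) + (21)·(3) − (-56) = 259; |n| = √1666.
Distance = |259| / √1666 = 259/√1666 ≈ 6.3454.

6.3454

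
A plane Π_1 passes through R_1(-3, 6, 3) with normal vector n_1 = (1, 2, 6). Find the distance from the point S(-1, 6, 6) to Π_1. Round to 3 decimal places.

3.123

Π_1: n_1·r = n_1·R_1 gives x + 2y + 6z = 27.
n·S − d = (1)·(-1) + (2)·(6) + (6)·(6) − 27 = 20; |n| = √41.
Distance = |20| / √41 = 20/√41 ≈ 3.123.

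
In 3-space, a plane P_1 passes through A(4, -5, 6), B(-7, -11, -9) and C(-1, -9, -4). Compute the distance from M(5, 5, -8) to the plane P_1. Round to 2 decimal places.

AB = (-11, -6, -15), AC = (-5, -4, -10); a normal to P_1 is AB × AC = (0, -35, 14).
Using A: P_1 has equation -35y + 14z = 259.
n·M − d = (0)·(5) + (-35)·(5) + (14)·(-8) − 259 = -546; |n| = √1421.
Distance = |-546| / √1421 = 546/√1421 ≈ 14.48.

14.48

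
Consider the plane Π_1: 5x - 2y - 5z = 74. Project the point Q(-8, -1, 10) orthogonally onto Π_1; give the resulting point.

(7, -7, -5)

Foot = Q − λn with λ = (n·Q − d)/|n|² = (-88 − 74)/54 = -3.
Foot = (-8, -1, 10) − (-3)·(5, -2, -5) = (7, -7, -5).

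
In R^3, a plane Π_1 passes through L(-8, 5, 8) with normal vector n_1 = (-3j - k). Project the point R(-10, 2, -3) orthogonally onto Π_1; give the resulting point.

Π_1: n_1·r = n_1·L gives -3y - z = -23.
Foot = R − λn with λ = (n·R − d)/|n|² = (-3 − (-23))/10 = 2.
Foot = (-10, 2, -3) − 2·(0, -3, -1) = (-10, 8, -1).

(-10, 8, -1)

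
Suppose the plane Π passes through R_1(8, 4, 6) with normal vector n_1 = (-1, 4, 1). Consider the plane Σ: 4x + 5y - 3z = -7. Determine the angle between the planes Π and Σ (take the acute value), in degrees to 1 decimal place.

Π: n_1·r = n_1·R_1 gives -x + 4y + z = 14.
cos θ = |n₁·n₂| / (|n₁||n₂|) = |13| / (√18 · √50).
θ = arccos(0.43333) ≈ 64.3°.

64.3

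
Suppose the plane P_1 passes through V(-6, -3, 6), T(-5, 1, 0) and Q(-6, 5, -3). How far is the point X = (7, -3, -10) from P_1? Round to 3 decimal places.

VT = (1, 4, -6), VQ = (0, 8, -9); a normal to P_1 is VT × VQ = (12, 9, 8).
Using V: P_1 has equation 12x + 9y + 8z = -51.
n·X − d = (12)·(7) + (9)·(-3) + (8)·(-10) − (-51) = 28; |n| = √289.
Distance = |28| / √289 = 28/√289 ≈ 1.647.

1.647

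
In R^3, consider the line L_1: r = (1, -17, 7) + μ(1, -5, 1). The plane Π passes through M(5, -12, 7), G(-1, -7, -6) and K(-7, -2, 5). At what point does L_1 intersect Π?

MG = (-6, 5, -13), MK = (-12, 10, -2); a normal to Π is MG × MK = (120, 144, 0).
Using M: Π has equation 120x + 144y = -1128.
Substitute r = (1, -17, 7) + t(1, -5, 1) into the plane: -2328 + (-600)t = -1128, so t = -2.
Intersection: (1, -17, 7) + (-2)·(1, -5, 1) = (-1, -7, 5).

(-1, -7, 5)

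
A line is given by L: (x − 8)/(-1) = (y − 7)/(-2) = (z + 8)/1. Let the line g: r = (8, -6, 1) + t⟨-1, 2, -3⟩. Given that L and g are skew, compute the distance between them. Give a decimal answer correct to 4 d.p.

2.3094

L has direction (-1, -2, 1) through (8, 7, -8).
Common perpendicular direction n = (-1, -2, 1) × (-1, 2, -3) = (4, -4, -4).
With w = (8, -6, 1) − (8, 7, -8) = (0, -13, 9), w · n = 16.
Distance = |w · n| / |n| = |16| / √48 ≈ 2.3094.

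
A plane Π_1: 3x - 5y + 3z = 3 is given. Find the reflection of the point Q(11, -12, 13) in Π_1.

λ = (n·Q − d)/|n|² = (132 − 3)/43 = 3.
Reflection = Q − 2λn = (11, -12, 13) − 6·(3, -5, 3) = (-7, 18, -5).

(-7, 18, -5)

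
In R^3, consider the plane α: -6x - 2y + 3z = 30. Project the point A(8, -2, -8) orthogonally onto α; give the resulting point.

(-4, -6, -2)

Foot = A − λn with λ = (n·A − d)/|n|² = (-68 − 30)/49 = -2.
Foot = (8, -2, -8) − (-2)·(-6, -2, 3) = (-4, -6, -2).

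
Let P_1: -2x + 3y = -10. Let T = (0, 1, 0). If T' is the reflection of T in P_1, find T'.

λ = (n·T − d)/|n|² = (3 − (-10))/13 = 1.
Reflection = T − 2λn = (0, 1, 0) − 2·(-2, 3, 0) = (4, -5, 0).

(4, -5, 0)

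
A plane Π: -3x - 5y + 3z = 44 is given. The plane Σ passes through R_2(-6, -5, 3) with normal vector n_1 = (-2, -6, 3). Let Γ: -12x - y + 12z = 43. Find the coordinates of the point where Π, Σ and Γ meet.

Σ: n_1·r = n_1·R_2 gives -2x - 6y + 3z = 51.
Solving the 3×3 linear system -3x - 5y + 3z = 44, -2x - 6y + 3z = 51, -12x - y + 12z = 43 (e.g. by elimination or Cramer's rule, determinant = 57) gives (0, -7, 3).

(0, -7, 3)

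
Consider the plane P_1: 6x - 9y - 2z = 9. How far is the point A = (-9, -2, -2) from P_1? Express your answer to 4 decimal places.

n·A − d = (6)·(-9) + (-9)·(-2) + (-2)·(-2) − 9 = -41; |n| = √121.
Distance = |-41| / √121 = 41/√121 ≈ 3.7273.

3.7273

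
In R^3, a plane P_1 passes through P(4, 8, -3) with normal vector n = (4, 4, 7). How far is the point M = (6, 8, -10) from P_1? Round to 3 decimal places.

4.556

P_1: n·r = n·P gives 4x + 4y + 7z = 27.
n·M − d = (4)·(6) + (4)·(8) + (7)·(-10) − 27 = -41; |n| = √81.
Distance = |-41| / √81 = 41/√81 ≈ 4.556.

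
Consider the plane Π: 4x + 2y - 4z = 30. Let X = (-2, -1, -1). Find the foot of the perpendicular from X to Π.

Foot = X − λn with λ = (n·X − d)/|n|² = (-6 − 30)/36 = -1.
Foot = (-2, -1, -1) − (-1)·(4, 2, -4) = (2, 1, -5).

(2, 1, -5)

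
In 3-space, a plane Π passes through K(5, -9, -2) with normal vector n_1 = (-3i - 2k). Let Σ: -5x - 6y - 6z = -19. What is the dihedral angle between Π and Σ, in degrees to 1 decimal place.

Π: n_1·r = n_1·K gives -3x - 2z = -11.
cos θ = |n₁·n₂| / (|n₁||n₂|) = |27| / (√13 · √97).
θ = arccos(0.76034) ≈ 40.5°.

40.5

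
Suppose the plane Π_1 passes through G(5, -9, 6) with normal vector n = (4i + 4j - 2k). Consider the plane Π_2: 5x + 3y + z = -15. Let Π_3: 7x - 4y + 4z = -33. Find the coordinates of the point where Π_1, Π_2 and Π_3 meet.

(-7, 4, 8)

Π_1: n·r = n·G gives 4x + 4y - 2z = -28.
Solving the 3×3 linear system 4x + 4y - 2z = -28, 5x + 3y + z = -15, 7x - 4y + 4z = -33 (e.g. by elimination or Cramer's rule, determinant = 94) gives (-7, 4, 8).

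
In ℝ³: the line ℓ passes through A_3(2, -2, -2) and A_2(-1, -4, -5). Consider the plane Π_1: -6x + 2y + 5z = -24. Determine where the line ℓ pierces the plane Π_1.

A direction vector for ℓ is A_2 − A_3 = (-3, -2, -3).
Substitute r = (2, -2, -2) + t(-3, -2, -3) into the plane: -26 + (-1)t = -24, so t = -2.
Intersection: (2, -2, -2) + (-2)·(-3, -2, -3) = (8, 2, 4).

(8, 2, 4)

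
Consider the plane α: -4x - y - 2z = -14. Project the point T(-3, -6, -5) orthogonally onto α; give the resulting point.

(5, -4, -1)

Foot = T − λn with λ = (n·T − d)/|n|² = (28 − (-14))/21 = 2.
Foot = (-3, -6, -5) − 2·(-4, -1, -2) = (5, -4, -1).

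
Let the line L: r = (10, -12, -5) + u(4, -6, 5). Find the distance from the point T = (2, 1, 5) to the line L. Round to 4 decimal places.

16.9188

Taking (10, -12, -5) on L with direction v = (4, -6, 5): w = T − (10, -12, -5) = (-8, 13, 10), and w × v = (125, 80, -4).
Distance = |w × v| / |v| = √22041 / √77 ≈ 16.9188.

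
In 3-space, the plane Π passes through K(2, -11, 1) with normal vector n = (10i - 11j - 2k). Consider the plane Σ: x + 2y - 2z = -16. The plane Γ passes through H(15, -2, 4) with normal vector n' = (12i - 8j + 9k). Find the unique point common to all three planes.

(10, -5, 8)

Π: n·r = n·K gives 10x - 11y - 2z = 139.
Γ: n'·r = n'·H gives 12x - 8y + 9z = 232.
Solving the 3×3 linear system 10x - 11y - 2z = 139, x + 2y - 2z = -16, 12x - 8y + 9z = 232 (e.g. by elimination or Cramer's rule, determinant = 447) gives (10, -5, 8).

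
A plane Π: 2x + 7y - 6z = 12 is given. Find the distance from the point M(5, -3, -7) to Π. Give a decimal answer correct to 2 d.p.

n·M − d = (2)·(5) + (7)·(-3) + (-6)·(-7) − 12 = 19; |n| = √89.
Distance = |19| / √89 = 19/√89 ≈ 2.01.

2.01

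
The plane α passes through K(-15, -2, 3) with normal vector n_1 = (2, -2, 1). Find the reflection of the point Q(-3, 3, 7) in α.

α: n_1·r = n_1·K gives 2x - 2y + z = -23.
λ = (n·Q − d)/|n|² = (-5 − (-23))/9 = 2.
Reflection = Q − 2λn = (-3, 3, 7) − 4·(2, -2, 1) = (-11, 11, 3).

(-11, 11, 3)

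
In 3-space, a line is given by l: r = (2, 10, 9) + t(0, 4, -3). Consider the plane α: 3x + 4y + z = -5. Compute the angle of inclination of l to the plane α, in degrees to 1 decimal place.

30.7

sin θ = |n·v| / (|n||v|) = |13| / (√26 · √25) = 0.50990.
θ ≈ 30.7°.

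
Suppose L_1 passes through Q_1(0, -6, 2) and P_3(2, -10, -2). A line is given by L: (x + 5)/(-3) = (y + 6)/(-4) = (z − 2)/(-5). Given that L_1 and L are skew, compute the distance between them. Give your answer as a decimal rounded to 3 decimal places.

0.667

A direction vector for L_1 is P_3 − Q_1 = (2, -4, -4).
L has direction (-3, -4, -5) through (-5, -6, 2).
Common perpendicular direction n = (2, -4, -4) × (-3, -4, -5) = (4, 22, -20).
With w = (-5, -6, 2) − (0, -6, 2) = (-5, 0, 0), w · n = -20.
Distance = |w · n| / |n| = |-20| / √900 ≈ 0.667.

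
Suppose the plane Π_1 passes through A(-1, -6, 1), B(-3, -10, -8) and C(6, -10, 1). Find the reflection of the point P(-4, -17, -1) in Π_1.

(4, -3, -9)

AB = (-2, -4, -9), AC = (7, -4, 0); a normal to Π_1 is AB × AC = (-36, -63, 36).
Using A: Π_1 has equation -36x - 63y + 36z = 450.
λ = (n·P − d)/|n|² = (1179 − 450)/6561 = 1/9.
Reflection = P − 2λn = (-4, -17, -1) − (2/9)·(-36, -63, 36) = (4, -3, -9).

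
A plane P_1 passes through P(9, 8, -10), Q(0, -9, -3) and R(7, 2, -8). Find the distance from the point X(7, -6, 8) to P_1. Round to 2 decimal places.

13.15

PQ = (-9, -17, 7), PR = (-2, -6, 2); a normal to P_1 is PQ × PR = (8, 4, 20).
Using P: P_1 has equation 8x + 4y + 20z = -96.
n·X − d = (8)·(7) + (4)·(-6) + (20)·(8) − (-96) = 288; |n| = √480.
Distance = |288| / √480 = 288/√480 ≈ 13.15.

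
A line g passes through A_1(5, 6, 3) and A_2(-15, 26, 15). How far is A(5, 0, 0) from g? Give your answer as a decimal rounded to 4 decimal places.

4.3841

A direction vector for g is A_2 − A_1 = (-20, 20, 12).
Taking (5, 6, 3) on g with direction v = (-20, 20, 12): w = A − (5, 6, 3) = (0, -6, -3), and w × v = (-12, 60, -120).
Distance = |w × v| / |v| = √18144 / √944 ≈ 4.3841.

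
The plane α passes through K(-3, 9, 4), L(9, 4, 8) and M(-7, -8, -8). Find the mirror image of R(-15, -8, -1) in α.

KL = (12, -5, 4), KM = (-4, -17, -12); a normal to α is KL × KM = (128, 128, -224).
Using K: α has equation 128x + 128y - 224z = -128.
λ = (n·R − d)/|n|² = (-2720 − (-128))/82944 = -1/32.
Reflection = R − 2λn = (-15, -8, -1) − (-1/16)·(128, 128, -224) = (-7, 0, -15).

(-7, 0, -15)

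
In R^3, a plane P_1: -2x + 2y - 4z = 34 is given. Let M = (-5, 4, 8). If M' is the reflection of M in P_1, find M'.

(-13, 12, -8)

λ = (n·M − d)/|n|² = (-14 − 34)/24 = -2.
Reflection = M − 2λn = (-5, 4, 8) − (-4)·(-2, 2, -4) = (-13, 12, -8).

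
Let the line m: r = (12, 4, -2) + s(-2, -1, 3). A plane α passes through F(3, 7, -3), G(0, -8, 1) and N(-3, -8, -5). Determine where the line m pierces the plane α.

FG = (-3, -15, 4), FN = (-6, -15, -2); a normal to α is FG × FN = (90, -30, -45).
Using F: α has equation 90x - 30y - 45z = 195.
Substitute r = (12, 4, -2) + t(-2, -1, 3) into the plane: 1050 + (-285)t = 195, so t = 3.
Intersection: (12, 4, -2) + 3·(-2, -1, 3) = (6, 1, 7).

(6, 1, 7)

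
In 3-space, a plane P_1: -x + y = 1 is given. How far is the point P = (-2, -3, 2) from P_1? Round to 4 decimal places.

1.4142

n·P − d = (-1)·(-2) + (1)·(-3) + (0)·(2) − 1 = -2; |n| = √2.
Distance = |-2| / √2 = 2/√2 ≈ 1.4142.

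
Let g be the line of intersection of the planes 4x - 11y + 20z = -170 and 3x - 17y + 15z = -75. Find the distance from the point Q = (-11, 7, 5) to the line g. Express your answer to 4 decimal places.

Direction of g: (4, -11, 20) × (3, -17, 15) = (175, 0, -35).
A point on g: solving the two plane equations with x = -4 gives (-4, -6, -11).
Taking (-4, -6, -11) on g with direction v = (175, 0, -35): w = Q − (-4, -6, -11) = (-7, 13, 16), and w × v = (-455, 2555, -2275).
Distance = |w × v| / |v| = √11910675 / √31850 ≈ 19.3381.

19.3381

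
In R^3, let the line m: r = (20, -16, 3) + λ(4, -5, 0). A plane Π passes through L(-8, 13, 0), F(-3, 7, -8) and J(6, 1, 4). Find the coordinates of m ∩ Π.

LF = (5, -6, -8), LJ = (14, -12, 4); a normal to Π is LF × LJ = (-120, -132, 24).
Using L: Π has equation -120x - 132y + 24z = -756.
Substitute r = (20, -16, 3) + t(4, -5, 0) into the plane: -216 + 180t = -756, so t = -3.
Intersection: (20, -16, 3) + (-3)·(4, -5, 0) = (8, -1, 3).

(8, -1, 3)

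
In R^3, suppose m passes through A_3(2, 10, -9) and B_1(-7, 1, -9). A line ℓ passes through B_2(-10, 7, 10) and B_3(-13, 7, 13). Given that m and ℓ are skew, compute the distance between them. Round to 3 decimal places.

5.774

A direction vector for m is B_1 − A_3 = (-9, -9, 0).
A direction vector for ℓ is B_3 − B_2 = (-3, 0, 3).
Common perpendicular direction n = (-9, -9, 0) × (-3, 0, 3) = (-27, 27, -27).
With w = (-10, 7, 10) − (2, 10, -9) = (-12, -3, 19), w · n = -270.
Distance = |w · n| / |n| = |-270| / √2187 ≈ 5.774.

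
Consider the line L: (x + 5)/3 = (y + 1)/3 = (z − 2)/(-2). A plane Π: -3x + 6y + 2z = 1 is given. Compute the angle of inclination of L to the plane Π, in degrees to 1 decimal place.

L has direction (3, 3, -2) through (-5, -1, 2).
sin θ = |n·v| / (|n||v|) = |5| / (√49 · √22) = 0.15229.
θ ≈ 8.8°.

8.8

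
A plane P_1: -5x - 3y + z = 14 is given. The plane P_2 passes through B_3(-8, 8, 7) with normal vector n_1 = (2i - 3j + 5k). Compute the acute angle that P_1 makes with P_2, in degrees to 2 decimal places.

83.70

P_2: n_1·r = n_1·B_3 gives 2x - 3y + 5z = -5.
cos θ = |n₁·n₂| / (|n₁||n₂|) = |4| / (√35 · √38).
θ = arccos(0.10968) ≈ 83.70°.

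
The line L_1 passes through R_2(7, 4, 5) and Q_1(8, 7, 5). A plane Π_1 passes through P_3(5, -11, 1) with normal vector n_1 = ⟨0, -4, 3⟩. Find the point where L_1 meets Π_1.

A direction vector for L_1 is Q_1 − R_2 = (1, 3, 0).
Π_1: n_1·r = n_1·P_3 gives -4y + 3z = 47.
Substitute r = (7, 4, 5) + t(1, 3, 0) into the plane: -1 + (-12)t = 47, so t = -4.
Intersection: (7, 4, 5) + (-4)·(1, 3, 0) = (3, -8, 5).

(3, -8, 5)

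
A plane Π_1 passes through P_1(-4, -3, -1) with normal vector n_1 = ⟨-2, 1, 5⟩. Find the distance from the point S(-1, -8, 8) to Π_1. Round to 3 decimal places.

6.208

Π_1: n_1·r = n_1·P_1 gives -2x + y + 5z = 0.
n·S − d = (-2)·(-1) + (1)·(-8) + (5)·(8) − 0 = 34; |n| = √30.
Distance = |34| / √30 = 34/√30 ≈ 6.208.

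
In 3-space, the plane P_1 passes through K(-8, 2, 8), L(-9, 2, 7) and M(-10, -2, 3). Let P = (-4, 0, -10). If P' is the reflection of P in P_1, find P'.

KL = (-1, 0, -1), KM = (-2, -4, -5); a normal to P_1 is KL × KM = (-4, -3, 4).
Using K: P_1 has equation -4x - 3y + 4z = 58.
λ = (n·P − d)/|n|² = (-24 − 58)/41 = -2.
Reflection = P − 2λn = (-4, 0, -10) − (-4)·(-4, -3, 4) = (-20, -12, 6).

(-20, -12, 6)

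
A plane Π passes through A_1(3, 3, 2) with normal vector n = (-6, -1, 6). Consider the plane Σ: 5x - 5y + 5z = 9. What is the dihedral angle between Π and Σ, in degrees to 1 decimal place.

86.1

Π: n·r = n·A_1 gives -6x - y + 6z = -9.
cos θ = |n₁·n₂| / (|n₁||n₂|) = |5| / (√73 · √75).
θ = arccos(0.06757) ≈ 86.1°.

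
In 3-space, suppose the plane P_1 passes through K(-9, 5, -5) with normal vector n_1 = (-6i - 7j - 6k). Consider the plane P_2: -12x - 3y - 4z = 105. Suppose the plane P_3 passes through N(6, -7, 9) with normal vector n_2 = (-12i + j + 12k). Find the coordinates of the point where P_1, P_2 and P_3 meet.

(-8, 5, -6)

P_1: n_1·r = n_1·K gives -6x - 7y - 6z = 49.
P_3: n_2·r = n_2·N gives -12x + y + 12z = 29.
Solving the 3×3 linear system -6x - 7y - 6z = 49, -12x - 3y - 4z = 105, -12x + y + 12z = 29 (e.g. by elimination or Cramer's rule, determinant = -864) gives (-8, 5, -6).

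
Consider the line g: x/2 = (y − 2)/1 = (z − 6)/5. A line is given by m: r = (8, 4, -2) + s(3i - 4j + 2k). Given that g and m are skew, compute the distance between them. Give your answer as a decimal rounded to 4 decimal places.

10.6145

g has direction (2, 1, 5) through (0, 2, 6).
Common perpendicular direction n = (2, 1, 5) × (3, -4, 2) = (22, 11, -11).
With w = (8, 4, -2) − (0, 2, 6) = (8, 2, -8), w · n = 286.
Distance = |w · n| / |n| = |286| / √726 ≈ 10.6145.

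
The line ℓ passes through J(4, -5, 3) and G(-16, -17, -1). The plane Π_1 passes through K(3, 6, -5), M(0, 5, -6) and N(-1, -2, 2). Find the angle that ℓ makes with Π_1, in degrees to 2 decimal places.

5.49

A direction vector for ℓ is G − J = (-20, -12, -4).
KM = (-3, -1, -1), KN = (-4, -8, 7); a normal to Π_1 is KM × KN = (-15, 25, 20).
Using K: Π_1 has equation -15x + 25y + 20z = 5.
sin θ = |n·v| / (|n||v|) = |-80| / (√1250 · √560) = 0.09562.
θ ≈ 5.49°.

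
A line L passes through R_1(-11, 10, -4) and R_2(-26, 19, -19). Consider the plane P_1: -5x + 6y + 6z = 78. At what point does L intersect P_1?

(-6, 7, 1)

A direction vector for L is R_2 − R_1 = (-15, 9, -15).
Substitute r = (-11, 10, -4) + t(-15, 9, -15) into the plane: 91 + 39t = 78, so t = -1/3.
Intersection: (-11, 10, -4) + (-1/3)·(-15, 9, -15) = (-6, 7, 1).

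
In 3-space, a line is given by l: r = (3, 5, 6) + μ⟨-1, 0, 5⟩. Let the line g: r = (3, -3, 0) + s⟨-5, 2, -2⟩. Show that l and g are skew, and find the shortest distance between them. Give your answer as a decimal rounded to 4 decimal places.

Common perpendicular direction n = (-1, 0, 5) × (-5, 2, -2) = (-10, -27, -2).
With w = (3, -3, 0) − (3, 5, 6) = (0, -8, -6), w · n = 228.
Since n ≠ 0 the lines are not parallel, and w · n = 228 ≠ 0 so they do not intersect; hence they are skew.
Distance = |w · n| / |n| = |228| / √833 ≈ 7.8997.

7.8997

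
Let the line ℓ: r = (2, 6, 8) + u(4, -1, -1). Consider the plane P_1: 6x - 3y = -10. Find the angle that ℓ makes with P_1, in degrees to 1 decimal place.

71.6

sin θ = |n·v| / (|n||v|) = |27| / (√45 · √18) = 0.94868.
θ ≈ 71.6°.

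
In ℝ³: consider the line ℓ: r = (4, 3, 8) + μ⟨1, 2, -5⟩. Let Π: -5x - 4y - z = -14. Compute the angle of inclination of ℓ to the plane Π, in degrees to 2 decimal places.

13.02

sin θ = |n·v| / (|n||v|) = |-8| / (√42 · √30) = 0.22537.
θ ≈ 13.02°.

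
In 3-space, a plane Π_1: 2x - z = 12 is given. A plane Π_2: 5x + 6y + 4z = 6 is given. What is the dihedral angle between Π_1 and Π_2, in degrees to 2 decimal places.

72.19

cos θ = |n₁·n₂| / (|n₁||n₂|) = |6| / (√5 · √77).
θ = arccos(0.30579) ≈ 72.19°.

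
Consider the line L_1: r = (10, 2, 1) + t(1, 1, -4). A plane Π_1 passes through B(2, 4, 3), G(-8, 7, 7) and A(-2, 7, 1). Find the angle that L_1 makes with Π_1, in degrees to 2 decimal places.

5.52

BG = (-10, 3, 4), BA = (-4, 3, -2); a normal to Π_1 is BG × BA = (-18, -36, -18).
Using B: Π_1 has equation -18x - 36y - 18z = -234.
sin θ = |n·v| / (|n||v|) = |18| / (√1944 · √18) = 0.09623.
θ ≈ 5.52°.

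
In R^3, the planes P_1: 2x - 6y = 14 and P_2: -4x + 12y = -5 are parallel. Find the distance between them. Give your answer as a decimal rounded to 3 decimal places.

1.818

Rescale P_2 by 1/(-2): 2x - 6y = 5/2. Then distance = |14 − (5/2)| / √40 ≈ 1.818.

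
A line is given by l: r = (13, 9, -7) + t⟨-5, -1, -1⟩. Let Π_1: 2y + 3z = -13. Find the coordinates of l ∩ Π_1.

Substitute r = (13, 9, -7) + t(-5, -1, -1) into the plane: -3 + (-5)t = -13, so t = 2.
Intersection: (13, 9, -7) + 2·(-5, -1, -1) = (3, 7, -9).

(3, 7, -9)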